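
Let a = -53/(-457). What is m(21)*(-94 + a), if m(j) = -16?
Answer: 686480/457 ≈ 1502.1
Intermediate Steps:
a = 53/457 (a = -53*(-1/457) = 53/457 ≈ 0.11597)
m(21)*(-94 + a) = -16*(-94 + 53/457) = -16*(-42905/457) = 686480/457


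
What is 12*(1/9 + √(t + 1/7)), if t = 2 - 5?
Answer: 4/3 + 24*I*√35/7 ≈ 1.3333 + 20.284*I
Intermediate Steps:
t = -3
12*(1/9 + √(t + 1/7)) = 12*(1/9 + √(-3 + 1/7)) = 12*(⅑ + √(-3 + ⅐)) = 12*(⅑ + √(-20/7)) = 12*(⅑ + 2*I*√35/7) = 4/3 + 24*I*√35/7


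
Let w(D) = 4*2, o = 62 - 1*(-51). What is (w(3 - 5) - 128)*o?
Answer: -13560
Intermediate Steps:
o = 113 (o = 62 + 51 = 113)
w(D) = 8
(w(3 - 5) - 128)*o = (8 - 128)*113 = -120*113 = -13560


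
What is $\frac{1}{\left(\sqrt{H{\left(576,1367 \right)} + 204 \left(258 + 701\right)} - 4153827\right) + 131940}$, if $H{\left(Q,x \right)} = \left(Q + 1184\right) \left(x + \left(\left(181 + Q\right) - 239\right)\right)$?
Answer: $- \frac{4021887}{16175571527533} - \frac{2 \sqrt{878309}}{16175571527533} \approx -2.4876 \cdot 10^{-7}$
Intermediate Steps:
$H{\left(Q,x \right)} = \left(1184 + Q\right) \left(-58 + Q + x\right)$ ($H{\left(Q,x \right)} = \left(1184 + Q\right) \left(x + \left(\left(181 + Q\right) - 239\right)\right) = \left(1184 + Q\right) \left(x + \left(-58 + Q\right)\right) = \left(1184 + Q\right) \left(-58 + Q + x\right)$)
$\frac{1}{\left(\sqrt{H{\left(576,1367 \right)} + 204 \left(258 + 701\right)} - 4153827\right) + 131940} = \frac{1}{\left(\sqrt{\left(-68672 + 576^{2} + 1126 \cdot 576 + 1184 \cdot 1367 + 576 \cdot 1367\right) + 204 \left(258 + 701\right)} - 4153827\right) + 131940} = \frac{1}{\left(\sqrt{\left(-68672 + 331776 + 648576 + 1618528 + 787392\right) + 204 \cdot 959} - 4153827\right) + 131940} = \frac{1}{\left(\sqrt{3317600 + 195636} - 4153827\right) + 131940} = \frac{1}{\left(\sqrt{3513236} - 4153827\right) + 131940} = \frac{1}{\left(2 \sqrt{878309} - 4153827\right) + 131940} = \frac{1}{\left(-4153827 + 2 \sqrt{878309}\right) + 131940} = \frac{1}{-4021887 + 2 \sqrt{878309}}$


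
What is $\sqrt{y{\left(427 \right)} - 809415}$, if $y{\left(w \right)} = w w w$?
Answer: $2 \sqrt{19261267} \approx 8777.5$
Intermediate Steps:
$y{\left(w \right)} = w^{3}$ ($y{\left(w \right)} = w^{2} w = w^{3}$)
$\sqrt{y{\left(427 \right)} - 809415} = \sqrt{427^{3} - 809415} = \sqrt{77854483 - 809415} = \sqrt{77045068} = 2 \sqrt{19261267}$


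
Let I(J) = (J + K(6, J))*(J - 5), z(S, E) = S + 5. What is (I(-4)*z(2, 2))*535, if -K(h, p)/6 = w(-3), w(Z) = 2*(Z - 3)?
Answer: -2291940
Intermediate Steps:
z(S, E) = 5 + S
w(Z) = -6 + 2*Z (w(Z) = 2*(-3 + Z) = -6 + 2*Z)
K(h, p) = 72 (K(h, p) = -6*(-6 + 2*(-3)) = -6*(-6 - 6) = -6*(-12) = 72)
I(J) = (-5 + J)*(72 + J) (I(J) = (J + 72)*(J - 5) = (72 + J)*(-5 + J) = (-5 + J)*(72 + J))
(I(-4)*z(2, 2))*535 = ((-360 + (-4)**2 + 67*(-4))*(5 + 2))*535 = ((-360 + 16 - 268)*7)*535 = -612*7*535 = -4284*535 = -2291940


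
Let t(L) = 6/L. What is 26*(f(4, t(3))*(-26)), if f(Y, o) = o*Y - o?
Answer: -4056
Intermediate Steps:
f(Y, o) = -o + Y*o (f(Y, o) = Y*o - o = -o + Y*o)
26*(f(4, t(3))*(-26)) = 26*(((6/3)*(-1 + 4))*(-26)) = 26*(((6*(1/3))*3)*(-26)) = 26*((2*3)*(-26)) = 26*(6*(-26)) = 26*(-156) = -4056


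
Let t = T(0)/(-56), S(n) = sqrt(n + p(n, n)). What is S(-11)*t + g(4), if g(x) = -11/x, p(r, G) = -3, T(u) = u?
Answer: -11/4 ≈ -2.7500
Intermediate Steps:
S(n) = sqrt(-3 + n) (S(n) = sqrt(n - 3) = sqrt(-3 + n))
t = 0 (t = 0/(-56) = 0*(-1/56) = 0)
S(-11)*t + g(4) = sqrt(-3 - 11)*0 - 11/4 = sqrt(-14)*0 - 11*1/4 = (I*sqrt(14))*0 - 11/4 = 0 - 11/4 = -11/4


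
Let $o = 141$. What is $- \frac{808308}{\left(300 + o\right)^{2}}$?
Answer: $- \frac{89812}{21609} \approx -4.1562$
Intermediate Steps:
$- \frac{808308}{\left(300 + o\right)^{2}} = - \frac{808308}{\left(300 + 141\right)^{2}} = - \frac{808308}{441^{2}} = - \frac{808308}{194481} = \left(-808308\right) \frac{1}{194481} = - \frac{89812}{21609}$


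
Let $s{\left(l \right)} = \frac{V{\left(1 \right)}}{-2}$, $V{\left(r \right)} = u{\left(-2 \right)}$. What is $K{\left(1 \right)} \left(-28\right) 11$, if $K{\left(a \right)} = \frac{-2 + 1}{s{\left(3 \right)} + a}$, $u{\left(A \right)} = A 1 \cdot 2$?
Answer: $\frac{308}{3} \approx 102.67$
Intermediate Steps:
$u{\left(A \right)} = 2 A$ ($u{\left(A \right)} = A 2 = 2 A$)
$V{\left(r \right)} = -4$ ($V{\left(r \right)} = 2 \left(-2\right) = -4$)
$s{\left(l \right)} = 2$ ($s{\left(l \right)} = - \frac{4}{-2} = \left(-4\right) \left(- \frac{1}{2}\right) = 2$)
$K{\left(a \right)} = - \frac{1}{2 + a}$ ($K{\left(a \right)} = \frac{-2 + 1}{2 + a} = - \frac{1}{2 + a}$)
$K{\left(1 \right)} \left(-28\right) 11 = - \frac{1}{2 + 1} \left(-28\right) 11 = - \frac{1}{3} \left(-28\right) 11 = \left(-1\right) \frac{1}{3} \left(-28\right) 11 = \left(- \frac{1}{3}\right) \left(-28\right) 11 = \frac{28}{3} \cdot 11 = \frac{308}{3}$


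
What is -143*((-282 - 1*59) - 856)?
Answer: 171171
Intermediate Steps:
-143*((-282 - 1*59) - 856) = -143*((-282 - 59) - 856) = -143*(-341 - 856) = -143*(-1197) = 171171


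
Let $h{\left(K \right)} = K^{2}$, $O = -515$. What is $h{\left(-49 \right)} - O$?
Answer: $2916$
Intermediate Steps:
$h{\left(-49 \right)} - O = \left(-49\right)^{2} - -515 = 2401 + 515 = 2916$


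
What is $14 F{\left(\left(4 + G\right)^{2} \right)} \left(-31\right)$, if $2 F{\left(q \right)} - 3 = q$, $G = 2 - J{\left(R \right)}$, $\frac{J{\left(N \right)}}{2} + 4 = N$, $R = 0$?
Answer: $-43183$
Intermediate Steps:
$J{\left(N \right)} = -8 + 2 N$
$G = 10$ ($G = 2 - \left(-8 + 2 \cdot 0\right) = 2 - \left(-8 + 0\right) = 2 - -8 = 2 + 8 = 10$)
$F{\left(q \right)} = \frac{3}{2} + \frac{q}{2}$
$14 F{\left(\left(4 + G\right)^{2} \right)} \left(-31\right) = 14 \left(\frac{3}{2} + \frac{\left(4 + 10\right)^{2}}{2}\right) \left(-31\right) = 14 \left(\frac{3}{2} + \frac{14^{2}}{2}\right) \left(-31\right) = 14 \left(\frac{3}{2} + \frac{1}{2} \cdot 196\right) \left(-31\right) = 14 \left(\frac{3}{2} + 98\right) \left(-31\right) = 14 \cdot \frac{199}{2} \left(-31\right) = 1393 \left(-31\right) = -43183$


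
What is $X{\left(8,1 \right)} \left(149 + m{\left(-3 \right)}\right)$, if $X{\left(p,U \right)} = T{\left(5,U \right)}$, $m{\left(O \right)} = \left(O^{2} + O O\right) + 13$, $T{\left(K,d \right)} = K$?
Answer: $900$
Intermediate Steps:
$m{\left(O \right)} = 13 + 2 O^{2}$ ($m{\left(O \right)} = \left(O^{2} + O^{2}\right) + 13 = 2 O^{2} + 13 = 13 + 2 O^{2}$)
$X{\left(p,U \right)} = 5$
$X{\left(8,1 \right)} \left(149 + m{\left(-3 \right)}\right) = 5 \left(149 + \left(13 + 2 \left(-3\right)^{2}\right)\right) = 5 \left(149 + \left(13 + 2 \cdot 9\right)\right) = 5 \left(149 + \left(13 + 18\right)\right) = 5 \left(149 + 31\right) = 5 \cdot 180 = 900$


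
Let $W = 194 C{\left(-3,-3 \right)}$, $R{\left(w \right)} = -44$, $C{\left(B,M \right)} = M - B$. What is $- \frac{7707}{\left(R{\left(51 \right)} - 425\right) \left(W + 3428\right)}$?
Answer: $\frac{1101}{229676} \approx 0.0047937$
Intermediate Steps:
$W = 0$ ($W = 194 \left(-3 - -3\right) = 194 \left(-3 + 3\right) = 194 \cdot 0 = 0$)
$- \frac{7707}{\left(R{\left(51 \right)} - 425\right) \left(W + 3428\right)} = - \frac{7707}{\left(-44 - 425\right) \left(0 + 3428\right)} = - \frac{7707}{\left(-469\right) 3428} = - \frac{7707}{-1607732} = \left(-7707\right) \left(- \frac{1}{1607732}\right) = \frac{1101}{229676}$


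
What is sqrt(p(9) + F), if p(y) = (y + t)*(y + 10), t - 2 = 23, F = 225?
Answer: sqrt(871) ≈ 29.513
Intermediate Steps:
t = 25 (t = 2 + 23 = 25)
p(y) = (10 + y)*(25 + y) (p(y) = (y + 25)*(y + 10) = (25 + y)*(10 + y) = (10 + y)*(25 + y))
sqrt(p(9) + F) = sqrt((250 + 9**2 + 35*9) + 225) = sqrt((250 + 81 + 315) + 225) = sqrt(646 + 225) = sqrt(871)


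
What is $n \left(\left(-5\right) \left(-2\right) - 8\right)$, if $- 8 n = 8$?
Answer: $-2$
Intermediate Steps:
$n = -1$ ($n = \left(- \frac{1}{8}\right) 8 = -1$)
$n \left(\left(-5\right) \left(-2\right) - 8\right) = - (\left(-5\right) \left(-2\right) - 8) = - (10 - 8) = \left(-1\right) 2 = -2$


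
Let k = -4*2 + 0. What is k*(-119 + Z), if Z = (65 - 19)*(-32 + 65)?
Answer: -11192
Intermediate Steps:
Z = 1518 (Z = 46*33 = 1518)
k = -8 (k = -8 + 0 = -8)
k*(-119 + Z) = -8*(-119 + 1518) = -8*1399 = -11192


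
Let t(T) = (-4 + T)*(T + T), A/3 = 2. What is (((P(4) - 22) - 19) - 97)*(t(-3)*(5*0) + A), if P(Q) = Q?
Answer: -804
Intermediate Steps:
A = 6 (A = 3*2 = 6)
t(T) = 2*T*(-4 + T) (t(T) = (-4 + T)*(2*T) = 2*T*(-4 + T))
(((P(4) - 22) - 19) - 97)*(t(-3)*(5*0) + A) = (((4 - 22) - 19) - 97)*((2*(-3)*(-4 - 3))*(5*0) + 6) = ((-18 - 19) - 97)*((2*(-3)*(-7))*0 + 6) = (-37 - 97)*(42*0 + 6) = -134*(0 + 6) = -134*6 = -804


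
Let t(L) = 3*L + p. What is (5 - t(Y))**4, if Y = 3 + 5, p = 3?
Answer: 234256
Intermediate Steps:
Y = 8
t(L) = 3 + 3*L (t(L) = 3*L + 3 = 3 + 3*L)
(5 - t(Y))**4 = (5 - (3 + 3*8))**4 = (5 - (3 + 24))**4 = (5 - 1*27)**4 = (5 - 27)**4 = (-22)**4 = 234256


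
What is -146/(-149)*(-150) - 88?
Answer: -35012/149 ≈ -234.98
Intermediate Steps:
-146/(-149)*(-150) - 88 = -146*(-1/149)*(-150) - 88 = (146/149)*(-150) - 88 = -21900/149 - 88 = -35012/149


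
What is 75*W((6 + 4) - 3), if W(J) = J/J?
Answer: 75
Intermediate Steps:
W(J) = 1
75*W((6 + 4) - 3) = 75*1 = 75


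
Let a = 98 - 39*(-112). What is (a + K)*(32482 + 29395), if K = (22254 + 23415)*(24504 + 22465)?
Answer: 132728128171579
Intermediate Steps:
a = 4466 (a = 98 + 4368 = 4466)
K = 2145027261 (K = 45669*46969 = 2145027261)
(a + K)*(32482 + 29395) = (4466 + 2145027261)*(32482 + 29395) = 2145031727*61877 = 132728128171579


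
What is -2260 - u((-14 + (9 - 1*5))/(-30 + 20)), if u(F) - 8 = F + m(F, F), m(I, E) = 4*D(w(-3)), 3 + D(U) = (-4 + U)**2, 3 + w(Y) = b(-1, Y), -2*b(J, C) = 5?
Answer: -2618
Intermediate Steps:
b(J, C) = -5/2 (b(J, C) = -1/2*5 = -5/2)
w(Y) = -11/2 (w(Y) = -3 - 5/2 = -11/2)
D(U) = -3 + (-4 + U)**2
m(I, E) = 349 (m(I, E) = 4*(-3 + (-4 - 11/2)**2) = 4*(-3 + (-19/2)**2) = 4*(-3 + 361/4) = 4*(349/4) = 349)
u(F) = 357 + F (u(F) = 8 + (F + 349) = 8 + (349 + F) = 357 + F)
-2260 - u((-14 + (9 - 1*5))/(-30 + 20)) = -2260 - (357 + (-14 + (9 - 1*5))/(-30 + 20)) = -2260 - (357 + (-14 + (9 - 5))/(-10)) = -2260 - (357 + (-14 + 4)*(-1/10)) = -2260 - (357 - 10*(-1/10)) = -2260 - (357 + 1) = -2260 - 1*358 = -2260 - 358 = -2618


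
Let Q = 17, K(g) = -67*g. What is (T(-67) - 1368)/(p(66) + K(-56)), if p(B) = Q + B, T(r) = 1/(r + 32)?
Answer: -47881/134225 ≈ -0.35672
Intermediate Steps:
T(r) = 1/(32 + r)
p(B) = 17 + B
(T(-67) - 1368)/(p(66) + K(-56)) = (1/(32 - 67) - 1368)/((17 + 66) - 67*(-56)) = (1/(-35) - 1368)/(83 + 3752) = (-1/35 - 1368)/3835 = -47881/35*1/3835 = -47881/134225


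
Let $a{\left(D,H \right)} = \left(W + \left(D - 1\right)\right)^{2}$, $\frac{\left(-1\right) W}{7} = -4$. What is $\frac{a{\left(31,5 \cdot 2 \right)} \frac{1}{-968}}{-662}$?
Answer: $\frac{841}{160204} \approx 0.0052496$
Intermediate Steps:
$W = 28$ ($W = \left(-7\right) \left(-4\right) = 28$)
$a{\left(D,H \right)} = \left(27 + D\right)^{2}$ ($a{\left(D,H \right)} = \left(28 + \left(D - 1\right)\right)^{2} = \left(28 + \left(-1 + D\right)\right)^{2} = \left(27 + D\right)^{2}$)
$\frac{a{\left(31,5 \cdot 2 \right)} \frac{1}{-968}}{-662} = \frac{\left(27 + 31\right)^{2} \frac{1}{-968}}{-662} = 58^{2} \left(- \frac{1}{968}\right) \left(- \frac{1}{662}\right) = 3364 \left(- \frac{1}{968}\right) \left(- \frac{1}{662}\right) = \left(- \frac{841}{242}\right) \left(- \frac{1}{662}\right) = \frac{841}{160204}$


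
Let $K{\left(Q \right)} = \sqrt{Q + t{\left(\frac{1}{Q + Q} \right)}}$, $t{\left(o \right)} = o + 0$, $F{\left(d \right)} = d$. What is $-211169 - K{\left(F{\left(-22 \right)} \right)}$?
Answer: $-211169 - \frac{i \sqrt{10659}}{22} \approx -2.1117 \cdot 10^{5} - 4.6928 i$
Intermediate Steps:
$t{\left(o \right)} = o$
$K{\left(Q \right)} = \sqrt{Q + \frac{1}{2 Q}}$ ($K{\left(Q \right)} = \sqrt{Q + \frac{1}{Q + Q}} = \sqrt{Q + \frac{1}{2 Q}}$)
$-211169 - K{\left(F{\left(-22 \right)} \right)} = -211169 - \frac{\sqrt{\frac{2}{-22} + 4 \left(-22\right)}}{2} = -211169 - \frac{\sqrt{2 \left(- \frac{1}{22}\right) - 88}}{2} = -211169 - \frac{\sqrt{- \frac{1}{11} - 88}}{2} = -211169 - \frac{\sqrt{- \frac{969}{11}}}{2} = -211169 - \frac{\frac{1}{11} i \sqrt{10659}}{2} = -211169 - \frac{i \sqrt{10659}}{22}$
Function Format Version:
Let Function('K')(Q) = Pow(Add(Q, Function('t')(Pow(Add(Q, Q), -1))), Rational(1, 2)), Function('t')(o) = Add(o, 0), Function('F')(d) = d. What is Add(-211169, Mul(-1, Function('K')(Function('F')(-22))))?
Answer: Add(-211169, Mul(Rational(-1, 22), I, Pow(10659, Rational(1, 2)))) ≈ Add(-2.1117e+5, Mul(-4.6928, I))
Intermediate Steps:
Function('t')(o) = o
Function('K')(Q) = Pow(Add(Q, Mul(Rational(1, 2), Pow(Q, -1))), Rational(1, 2)) (Function('K')(Q) = Pow(Add(Q, Pow(Add(Q, Q), -1)), Rational(1, 2)) = Pow(Add(Q, Pow(Mul(2, Q), -1)), Rational(1, 2)) = Pow(Add(Q, Mul(Rational(1, 2), Pow(Q, -1))), Rational(1, 2)))
Add(-211169, Mul(-1, Function('K')(Function('F')(-22)))) = Add(-211169, Mul(-1, Mul(Rational(1, 2), Pow(Add(Mul(2, Pow(-22, -1)), Mul(4, -22)), Rational(1, 2))))) = Add(-211169, Mul(-1, Mul(Rational(1, 2), Pow(Add(Mul(2, Rational(-1, 22)), -88), Rational(1, 2))))) = Add(-211169, Mul(-1, Mul(Rational(1, 2), Pow(Add(Rational(-1, 11), -88), Rational(1, 2))))) = Add(-211169, Mul(-1, Mul(Rational(1, 2), Pow(Rational(-969, 11), Rational(1, 2))))) = Add(-211169, Mul(-1, Mul(Rational(1, 2), Mul(Rational(1, 11), I, Pow(10659, Rational(1, 2)))))) = Add(-211169, Mul(-1, Mul(Rational(1, 22), I, Pow(10659, Rational(1, 2))))) = Add(-211169, Mul(Rational(-1, 22), I, Pow(10659, Rational(1, 2))))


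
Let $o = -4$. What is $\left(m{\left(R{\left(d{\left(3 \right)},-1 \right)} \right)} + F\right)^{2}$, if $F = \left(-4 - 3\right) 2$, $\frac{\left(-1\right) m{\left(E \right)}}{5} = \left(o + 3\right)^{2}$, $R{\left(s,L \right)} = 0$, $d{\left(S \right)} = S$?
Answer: $361$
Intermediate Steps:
$m{\left(E \right)} = -5$ ($m{\left(E \right)} = - 5 \left(-4 + 3\right)^{2} = - 5 \left(-1\right)^{2} = \left(-5\right) 1 = -5$)
$F = -14$ ($F = \left(-7\right) 2 = -14$)
$\left(m{\left(R{\left(d{\left(3 \right)},-1 \right)} \right)} + F\right)^{2} = \left(-5 - 14\right)^{2} = \left(-19\right)^{2} = 361$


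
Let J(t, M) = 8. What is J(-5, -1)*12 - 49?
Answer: 47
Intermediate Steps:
J(-5, -1)*12 - 49 = 8*12 - 49 = 96 - 49 = 47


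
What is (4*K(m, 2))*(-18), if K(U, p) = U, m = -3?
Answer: 216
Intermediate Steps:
(4*K(m, 2))*(-18) = (4*(-3))*(-18) = -12*(-18) = 216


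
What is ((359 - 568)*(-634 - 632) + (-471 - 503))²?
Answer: 69495504400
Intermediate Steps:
((359 - 568)*(-634 - 632) + (-471 - 503))² = (-209*(-1266) - 974)² = (264594 - 974)² = 263620² = 69495504400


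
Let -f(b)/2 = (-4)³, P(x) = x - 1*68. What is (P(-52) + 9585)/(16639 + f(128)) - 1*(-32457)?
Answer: 181405328/5589 ≈ 32458.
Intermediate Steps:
P(x) = -68 + x (P(x) = x - 68 = -68 + x)
f(b) = 128 (f(b) = -2*(-4)³ = -2*(-64) = 128)
(P(-52) + 9585)/(16639 + f(128)) - 1*(-32457) = ((-68 - 52) + 9585)/(16639 + 128) - 1*(-32457) = (-120 + 9585)/16767 + 32457 = 9465*(1/16767) + 32457 = 3155/5589 + 32457 = 181405328/5589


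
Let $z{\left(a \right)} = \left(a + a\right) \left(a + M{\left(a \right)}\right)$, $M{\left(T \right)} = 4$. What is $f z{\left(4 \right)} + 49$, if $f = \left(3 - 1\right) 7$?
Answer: $945$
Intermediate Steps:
$z{\left(a \right)} = 2 a \left(4 + a\right)$ ($z{\left(a \right)} = \left(a + a\right) \left(a + 4\right) = 2 a \left(4 + a\right)$)
$f = 14$ ($f = 2 \cdot 7 = 14$)
$f z{\left(4 \right)} + 49 = 14 \cdot 2 \cdot 4 \left(4 + 4\right) + 49 = 14 \cdot 2 \cdot 4 \cdot 8 + 49 = 14 \cdot 64 + 49 = 896 + 49 = 945$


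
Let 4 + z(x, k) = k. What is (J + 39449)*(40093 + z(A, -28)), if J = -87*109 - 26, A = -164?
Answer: 1199426340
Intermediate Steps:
z(x, k) = -4 + k
J = -9509 (J = -9483 - 26 = -9509)
(J + 39449)*(40093 + z(A, -28)) = (-9509 + 39449)*(40093 + (-4 - 28)) = 29940*(40093 - 32) = 29940*40061 = 1199426340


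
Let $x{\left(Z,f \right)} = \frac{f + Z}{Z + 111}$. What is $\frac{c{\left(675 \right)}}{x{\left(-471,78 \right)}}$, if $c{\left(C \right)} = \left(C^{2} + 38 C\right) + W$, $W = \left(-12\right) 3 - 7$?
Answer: $\frac{57747840}{131} \approx 4.4082 \cdot 10^{5}$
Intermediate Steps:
$W = -43$ ($W = -36 - 7 = -43$)
$c{\left(C \right)} = -43 + C^{2} + 38 C$ ($c{\left(C \right)} = \left(C^{2} + 38 C\right) - 43 = -43 + C^{2} + 38 C$)
$x{\left(Z,f \right)} = \frac{Z + f}{111 + Z}$
$\frac{c{\left(675 \right)}}{x{\left(-471,78 \right)}} = \frac{-43 + 675^{2} + 38 \cdot 675}{\frac{1}{111 - 471} \left(-471 + 78\right)} = \frac{-43 + 455625 + 25650}{\frac{1}{-360} \left(-393\right)} = \frac{481232}{\left(- \frac{1}{360}\right) \left(-393\right)} = \frac{481232}{\frac{131}{120}} = 481232 \cdot \frac{120}{131} = \frac{57747840}{131}$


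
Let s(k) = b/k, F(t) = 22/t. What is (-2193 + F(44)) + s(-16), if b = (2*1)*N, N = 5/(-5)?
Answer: -17539/8 ≈ -2192.4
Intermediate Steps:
N = -1 (N = 5*(-⅕) = -1)
b = -2 (b = (2*1)*(-1) = 2*(-1) = -2)
s(k) = -2/k
(-2193 + F(44)) + s(-16) = (-2193 + 22/44) - 2/(-16) = (-2193 + 22*(1/44)) - 2*(-1/16) = (-2193 + ½) + ⅛ = -4385/2 + ⅛ = -17539/8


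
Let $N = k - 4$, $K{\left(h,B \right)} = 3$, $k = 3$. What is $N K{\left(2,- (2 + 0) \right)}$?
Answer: $-3$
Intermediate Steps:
$N = -1$ ($N = 3 - 4 = -1$)
$N K{\left(2,- (2 + 0) \right)} = \left(-1\right) 3 = -3$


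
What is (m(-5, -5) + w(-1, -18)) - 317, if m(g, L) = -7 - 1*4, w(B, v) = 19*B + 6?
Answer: -341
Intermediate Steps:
w(B, v) = 6 + 19*B
m(g, L) = -11 (m(g, L) = -7 - 4 = -11)
(m(-5, -5) + w(-1, -18)) - 317 = (-11 + (6 + 19*(-1))) - 317 = (-11 + (6 - 19)) - 317 = (-11 - 13) - 317 = -24 - 317 = -341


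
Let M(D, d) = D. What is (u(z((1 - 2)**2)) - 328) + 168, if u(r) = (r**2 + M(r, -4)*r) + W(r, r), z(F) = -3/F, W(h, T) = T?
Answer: -145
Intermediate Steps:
u(r) = r + 2*r**2 (u(r) = (r**2 + r*r) + r = (r**2 + r**2) + r = 2*r**2 + r = r + 2*r**2)
(u(z((1 - 2)**2)) - 328) + 168 = ((-3/(1 - 2)**2)*(1 + 2*(-3/(1 - 2)**2)) - 328) + 168 = ((-3/((-1)**2))*(1 + 2*(-3/((-1)**2))) - 328) + 168 = ((-3/1)*(1 + 2*(-3/1)) - 328) + 168 = ((-3*1)*(1 + 2*(-3*1)) - 328) + 168 = (-3*(1 + 2*(-3)) - 328) + 168 = (-3*(1 - 6) - 328) + 168 = (-3*(-5) - 328) + 168 = (15 - 328) + 168 = -313 + 168 = -145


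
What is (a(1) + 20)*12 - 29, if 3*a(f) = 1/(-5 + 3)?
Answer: 209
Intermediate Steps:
a(f) = -⅙ (a(f) = 1/(3*(-5 + 3)) = (⅓)/(-2) = (⅓)*(-½) = -⅙)
(a(1) + 20)*12 - 29 = (-⅙ + 20)*12 - 29 = (119/6)*12 - 29 = 238 - 29 = 209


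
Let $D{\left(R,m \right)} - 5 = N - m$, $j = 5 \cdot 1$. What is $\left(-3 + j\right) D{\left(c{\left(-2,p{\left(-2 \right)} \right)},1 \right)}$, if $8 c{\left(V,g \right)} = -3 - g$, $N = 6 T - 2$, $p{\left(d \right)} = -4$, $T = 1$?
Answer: $16$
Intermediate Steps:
$N = 4$ ($N = 6 \cdot 1 - 2 = 6 - 2 = 4$)
$c{\left(V,g \right)} = - \frac{3}{8} - \frac{g}{8}$ ($c{\left(V,g \right)} = \frac{-3 - g}{8} = - \frac{3}{8} - \frac{g}{8}$)
$j = 5$
$D{\left(R,m \right)} = 9 - m$ ($D{\left(R,m \right)} = 5 - \left(-4 + m\right) = 9 - m$)
$\left(-3 + j\right) D{\left(c{\left(-2,p{\left(-2 \right)} \right)},1 \right)} = \left(-3 + 5\right) \left(9 - 1\right) = 2 \left(9 - 1\right) = 2 \cdot 8 = 16$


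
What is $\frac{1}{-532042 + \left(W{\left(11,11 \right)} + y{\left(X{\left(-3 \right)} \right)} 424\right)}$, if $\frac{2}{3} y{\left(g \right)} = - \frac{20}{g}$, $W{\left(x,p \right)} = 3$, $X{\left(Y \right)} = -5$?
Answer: $- \frac{1}{529495} \approx -1.8886 \cdot 10^{-6}$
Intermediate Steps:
$y{\left(g \right)} = - \frac{30}{g}$ ($y{\left(g \right)} = \frac{3 \left(- \frac{20}{g}\right)}{2} = - \frac{30}{g}$)
$\frac{1}{-532042 + \left(W{\left(11,11 \right)} + y{\left(X{\left(-3 \right)} \right)} 424\right)} = \frac{1}{-532042 + \left(3 + - \frac{30}{-5} \cdot 424\right)} = \frac{1}{-532042 + \left(3 + \left(-30\right) \left(- \frac{1}{5}\right) 424\right)} = \frac{1}{-532042 + \left(3 + 6 \cdot 424\right)} = \frac{1}{-532042 + \left(3 + 2544\right)} = \frac{1}{-532042 + 2547} = \frac{1}{-529495} = - \frac{1}{529495}$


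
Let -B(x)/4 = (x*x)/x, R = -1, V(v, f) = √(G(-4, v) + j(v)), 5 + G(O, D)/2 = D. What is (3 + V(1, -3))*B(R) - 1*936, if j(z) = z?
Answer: -924 + 4*I*√7 ≈ -924.0 + 10.583*I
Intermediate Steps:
G(O, D) = -10 + 2*D
V(v, f) = √(-10 + 3*v) (V(v, f) = √((-10 + 2*v) + v) = √(-10 + 3*v))
B(x) = -4*x (B(x) = -4*x*x/x = -4*x²/x = -4*x)
(3 + V(1, -3))*B(R) - 1*936 = (3 + √(-10 + 3*1))*(-4*(-1)) - 1*936 = (3 + √(-10 + 3))*4 - 936 = (3 + √(-7))*4 - 936 = (3 + I*√7)*4 - 936 = (12 + 4*I*√7) - 936 = -924 + 4*I*√7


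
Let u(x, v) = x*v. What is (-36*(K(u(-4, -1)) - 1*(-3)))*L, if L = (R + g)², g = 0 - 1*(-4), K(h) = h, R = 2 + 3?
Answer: -20412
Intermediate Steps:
u(x, v) = v*x
R = 5
g = 4 (g = 0 + 4 = 4)
L = 81 (L = (5 + 4)² = 9² = 81)
(-36*(K(u(-4, -1)) - 1*(-3)))*L = -36*(-1*(-4) - 1*(-3))*81 = -36*(4 + 3)*81 = -36*7*81 = -252*81 = -20412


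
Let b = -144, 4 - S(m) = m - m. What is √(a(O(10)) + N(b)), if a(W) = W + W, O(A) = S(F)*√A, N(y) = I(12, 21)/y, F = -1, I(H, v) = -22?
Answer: √(22 + 1152*√10)/12 ≈ 5.0449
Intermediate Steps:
S(m) = 4 (S(m) = 4 - (m - m) = 4 - 1*0 = 4 + 0 = 4)
N(y) = -22/y
O(A) = 4*√A
a(W) = 2*W
√(a(O(10)) + N(b)) = √(2*(4*√10) - 22/(-144)) = √(8*√10 - 22*(-1/144)) = √(8*√10 + 11/72) = √(11/72 + 8*√10)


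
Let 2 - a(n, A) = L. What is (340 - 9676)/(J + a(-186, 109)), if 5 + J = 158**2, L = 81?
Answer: -1167/3110 ≈ -0.37524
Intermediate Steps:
a(n, A) = -79 (a(n, A) = 2 - 1*81 = 2 - 81 = -79)
J = 24959 (J = -5 + 158**2 = -5 + 24964 = 24959)
(340 - 9676)/(J + a(-186, 109)) = (340 - 9676)/(24959 - 79) = -9336/24880 = -9336*1/24880 = -1167/3110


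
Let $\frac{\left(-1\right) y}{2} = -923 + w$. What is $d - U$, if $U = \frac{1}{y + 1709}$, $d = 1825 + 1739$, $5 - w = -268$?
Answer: $\frac{10724075}{3009} \approx 3564.0$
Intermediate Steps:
$w = 273$ ($w = 5 - -268 = 5 + 268 = 273$)
$d = 3564$
$y = 1300$ ($y = - 2 \left(-923 + 273\right) = \left(-2\right) \left(-650\right) = 1300$)
$U = \frac{1}{3009}$ ($U = \frac{1}{1300 + 1709} = \frac{1}{3009} \approx 0.00033234$)
$d - U = 3564 - \frac{1}{3009} = \frac{10724075}{3009}$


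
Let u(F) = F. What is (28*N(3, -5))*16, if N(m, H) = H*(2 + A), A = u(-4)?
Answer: 4480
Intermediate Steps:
A = -4
N(m, H) = -2*H (N(m, H) = H*(2 - 4) = H*(-2) = -2*H)
(28*N(3, -5))*16 = (28*(-2*(-5)))*16 = (28*10)*16 = 280*16 = 4480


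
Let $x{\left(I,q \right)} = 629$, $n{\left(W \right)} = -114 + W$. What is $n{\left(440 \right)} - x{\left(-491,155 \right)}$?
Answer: $-303$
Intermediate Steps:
$n{\left(440 \right)} - x{\left(-491,155 \right)} = \left(-114 + 440\right) - 629 = 326 - 629 = -303$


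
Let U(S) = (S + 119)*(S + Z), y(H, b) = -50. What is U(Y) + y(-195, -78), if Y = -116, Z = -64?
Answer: -590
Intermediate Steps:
U(S) = (-64 + S)*(119 + S) (U(S) = (S + 119)*(S - 64) = (119 + S)*(-64 + S) = (-64 + S)*(119 + S))
U(Y) + y(-195, -78) = (-7616 + (-116)² + 55*(-116)) - 50 = (-7616 + 13456 - 6380) - 50 = -540 - 50 = -590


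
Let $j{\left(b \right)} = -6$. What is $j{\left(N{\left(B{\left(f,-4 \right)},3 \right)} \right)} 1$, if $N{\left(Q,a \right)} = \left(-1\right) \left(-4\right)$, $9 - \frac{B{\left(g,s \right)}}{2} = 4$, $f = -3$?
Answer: $-6$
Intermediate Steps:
$B{\left(g,s \right)} = 10$ ($B{\left(g,s \right)} = 18 - 8 = 10$)
$N{\left(Q,a \right)} = 4$
$j{\left(N{\left(B{\left(f,-4 \right)},3 \right)} \right)} 1 = \left(-6\right) 1 = -6$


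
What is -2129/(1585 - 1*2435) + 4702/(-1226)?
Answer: -693273/521050 ≈ -1.3305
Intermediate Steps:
-2129/(1585 - 1*2435) + 4702/(-1226) = -2129/(1585 - 2435) + 4702*(-1/1226) = -2129/(-850) - 2351/613 = -2129*(-1/850) - 2351/613 = 2129/850 - 2351/613 = -693273/521050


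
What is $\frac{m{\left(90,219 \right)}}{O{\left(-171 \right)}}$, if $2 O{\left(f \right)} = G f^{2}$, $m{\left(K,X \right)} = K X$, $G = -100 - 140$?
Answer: $- \frac{73}{12996} \approx -0.0056171$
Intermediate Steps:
$G = -240$
$O{\left(f \right)} = - 120 f^{2}$ ($O{\left(f \right)} = \frac{\left(-240\right) f^{2}}{2} = - 120 f^{2}$)
$\frac{m{\left(90,219 \right)}}{O{\left(-171 \right)}} = \frac{90 \cdot 219}{\left(-120\right) \left(-171\right)^{2}} = \frac{19710}{\left(-120\right) 29241} = \frac{19710}{-3508920} = 19710 \left(- \frac{1}{3508920}\right) = - \frac{73}{12996}$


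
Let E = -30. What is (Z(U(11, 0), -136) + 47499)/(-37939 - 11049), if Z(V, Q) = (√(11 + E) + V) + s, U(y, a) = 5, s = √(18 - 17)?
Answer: -47505/48988 - I*√19/48988 ≈ -0.96973 - 8.8979e-5*I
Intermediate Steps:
s = 1 (s = √1 = 1)
Z(V, Q) = 1 + V + I*√19 (Z(V, Q) = (√(11 - 30) + V) + 1 = (√(-19) + V) + 1 = (I*√19 + V) + 1 = (V + I*√19) + 1 = 1 + V + I*√19)
(Z(U(11, 0), -136) + 47499)/(-37939 - 11049) = ((1 + 5 + I*√19) + 47499)/(-37939 - 11049) = ((6 + I*√19) + 47499)/(-48988) = (47505 + I*√19)*(-1/48988) = -47505/48988 - I*√19/48988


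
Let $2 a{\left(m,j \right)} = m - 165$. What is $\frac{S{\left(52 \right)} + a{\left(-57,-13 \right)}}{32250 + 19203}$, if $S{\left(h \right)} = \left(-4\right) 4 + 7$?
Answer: $- \frac{40}{17151} \approx -0.0023322$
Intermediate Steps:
$a{\left(m,j \right)} = - \frac{165}{2} + \frac{m}{2}$ ($a{\left(m,j \right)} = \frac{m - 165}{2} = \frac{-165 + m}{2} = - \frac{165}{2} + \frac{m}{2}$)
$S{\left(h \right)} = -9$ ($S{\left(h \right)} = -16 + 7 = -9$)
$\frac{S{\left(52 \right)} + a{\left(-57,-13 \right)}}{32250 + 19203} = \frac{-9 + \left(- \frac{165}{2} + \frac{1}{2} \left(-57\right)\right)}{32250 + 19203} = \frac{-9 - 111}{51453} = \left(-9 - 111\right) \frac{1}{51453} = \left(-120\right) \frac{1}{51453} = - \frac{40}{17151}$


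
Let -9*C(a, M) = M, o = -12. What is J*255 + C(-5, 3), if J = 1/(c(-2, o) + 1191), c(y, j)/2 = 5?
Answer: -436/3603 ≈ -0.12101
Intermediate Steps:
C(a, M) = -M/9
c(y, j) = 10 (c(y, j) = 2*5 = 10)
J = 1/1201 (J = 1/(10 + 1191) = 1/1201 ≈ 0.00083264)
J*255 + C(-5, 3) = (1/1201)*255 - ⅑*3 = 255/1201 - ⅓ = -436/3603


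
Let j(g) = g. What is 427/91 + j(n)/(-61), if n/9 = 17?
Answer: 1732/793 ≈ 2.1841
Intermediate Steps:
n = 153 (n = 9*17 = 153)
427/91 + j(n)/(-61) = 427/91 + 153/(-61) = 427*(1/91) + 153*(-1/61) = 61/13 - 153/61 = 1732/793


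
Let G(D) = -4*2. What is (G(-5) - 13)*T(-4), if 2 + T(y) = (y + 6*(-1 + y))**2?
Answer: -24234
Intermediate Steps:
T(y) = -2 + (-6 + 7*y)**2 (T(y) = -2 + (y + 6*(-1 + y))**2 = -2 + (y + (-6 + 6*y))**2 = -2 + (-6 + 7*y)**2)
G(D) = -8
(G(-5) - 13)*T(-4) = (-8 - 13)*(-2 + (-6 + 7*(-4))**2) = -21*(-2 + (-6 - 28)**2) = -21*(-2 + (-34)**2) = -21*(-2 + 1156) = -21*1154 = -24234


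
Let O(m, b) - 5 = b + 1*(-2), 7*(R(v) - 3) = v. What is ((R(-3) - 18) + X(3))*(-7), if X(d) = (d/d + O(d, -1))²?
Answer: 45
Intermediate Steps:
R(v) = 3 + v/7
O(m, b) = 3 + b (O(m, b) = 5 + (b + 1*(-2)) = 5 + (b - 2) = 5 + (-2 + b) = 3 + b)
X(d) = 9 (X(d) = (d/d + (3 - 1))² = (1 + 2)² = 3² = 9)
((R(-3) - 18) + X(3))*(-7) = (((3 + (⅐)*(-3)) - 18) + 9)*(-7) = (((3 - 3/7) - 18) + 9)*(-7) = ((18/7 - 18) + 9)*(-7) = (-108/7 + 9)*(-7) = -45/7*(-7) = 45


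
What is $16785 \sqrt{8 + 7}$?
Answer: $16785 \sqrt{15} \approx 65008.0$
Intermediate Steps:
$16785 \sqrt{8 + 7} = 16785 \sqrt{15}$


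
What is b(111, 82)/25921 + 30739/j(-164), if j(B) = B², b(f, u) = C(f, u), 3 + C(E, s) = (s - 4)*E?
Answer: 1029570499/697171216 ≈ 1.4768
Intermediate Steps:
C(E, s) = -3 + E*(-4 + s) (C(E, s) = -3 + (s - 4)*E = -3 + (-4 + s)*E = -3 + E*(-4 + s))
b(f, u) = -3 - 4*f + f*u
b(111, 82)/25921 + 30739/j(-164) = (-3 - 4*111 + 111*82)/25921 + 30739/((-164)²) = (-3 - 444 + 9102)*(1/25921) + 30739/26896 = 8655*(1/25921) + 30739*(1/26896) = 8655/25921 + 30739/26896 = 1029570499/697171216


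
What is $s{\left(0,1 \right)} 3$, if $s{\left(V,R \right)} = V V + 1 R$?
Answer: $3$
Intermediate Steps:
$s{\left(V,R \right)} = R + V^{2}$ ($s{\left(V,R \right)} = V^{2} + R = R + V^{2}$)
$s{\left(0,1 \right)} 3 = \left(1 + 0^{2}\right) 3 = \left(1 + 0\right) 3 = 1 \cdot 3 = 3$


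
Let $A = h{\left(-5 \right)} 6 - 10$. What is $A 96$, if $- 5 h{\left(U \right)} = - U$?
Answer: $-1536$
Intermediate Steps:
$h{\left(U \right)} = \frac{U}{5}$ ($h{\left(U \right)} = - \frac{\left(-1\right) U}{5} = \frac{U}{5}$)
$A = -16$ ($A = \frac{1}{5} \left(-5\right) 6 - 10 = \left(-1\right) 6 - 10 = -6 - 10 = -16$)
$A 96 = \left(-16\right) 96 = -1536$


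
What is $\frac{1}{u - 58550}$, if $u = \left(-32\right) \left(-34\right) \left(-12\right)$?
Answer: $- \frac{1}{71606} \approx -1.3965 \cdot 10^{-5}$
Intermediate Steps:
$u = -13056$ ($u = 1088 \left(-12\right) = -13056$)
$\frac{1}{u - 58550} = \frac{1}{-13056 - 58550} = \frac{1}{-71606} = - \frac{1}{71606}$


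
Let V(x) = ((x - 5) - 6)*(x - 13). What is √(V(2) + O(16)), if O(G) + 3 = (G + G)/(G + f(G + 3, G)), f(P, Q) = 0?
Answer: 7*√2 ≈ 9.8995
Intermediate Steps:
O(G) = -1 (O(G) = -3 + (G + G)/(G + 0) = -3 + (2*G)/G = -3 + 2 = -1)
V(x) = (-13 + x)*(-11 + x) (V(x) = ((-5 + x) - 6)*(-13 + x) = (-11 + x)*(-13 + x) = (-13 + x)*(-11 + x))
√(V(2) + O(16)) = √((143 + 2² - 24*2) - 1) = √((143 + 4 - 48) - 1) = √(99 - 1) = √98 = 7*√2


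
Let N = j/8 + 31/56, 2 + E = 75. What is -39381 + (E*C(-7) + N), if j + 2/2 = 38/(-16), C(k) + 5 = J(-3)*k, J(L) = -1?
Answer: -17577221/448 ≈ -39235.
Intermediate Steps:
E = 73 (E = -2 + 75 = 73)
C(k) = -5 - k
j = -27/8 (j = -1 + 38/(-16) = -1 + 38*(-1/16) = -1 - 19/8 = -27/8 ≈ -3.3750)
N = 59/448 (N = -27/8/8 + 31/56 = -27/8*1/8 + 31*(1/56) = -27/64 + 31/56 = 59/448 ≈ 0.13170)
-39381 + (E*C(-7) + N) = -39381 + (73*(-5 - 1*(-7)) + 59/448) = -39381 + (73*(-5 + 7) + 59/448) = -39381 + (73*2 + 59/448) = -39381 + (146 + 59/448) = -39381 + 65467/448 = -17577221/448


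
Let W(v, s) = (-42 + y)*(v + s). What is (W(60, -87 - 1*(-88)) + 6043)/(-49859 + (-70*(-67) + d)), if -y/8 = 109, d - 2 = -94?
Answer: 49711/45261 ≈ 1.0983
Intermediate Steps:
d = -92 (d = 2 - 94 = -92)
y = -872 (y = -8*109 = -872)
W(v, s) = -914*s - 914*v (W(v, s) = (-42 - 872)*(v + s) = -914*(s + v) = -914*s - 914*v)
(W(60, -87 - 1*(-88)) + 6043)/(-49859 + (-70*(-67) + d)) = ((-914*(-87 - 1*(-88)) - 914*60) + 6043)/(-49859 + (-70*(-67) - 92)) = ((-914*(-87 + 88) - 54840) + 6043)/(-49859 + (4690 - 92)) = ((-914*1 - 54840) + 6043)/(-49859 + 4598) = ((-914 - 54840) + 6043)/(-45261) = (-55754 + 6043)*(-1/45261) = -49711*(-1/45261) = 49711/45261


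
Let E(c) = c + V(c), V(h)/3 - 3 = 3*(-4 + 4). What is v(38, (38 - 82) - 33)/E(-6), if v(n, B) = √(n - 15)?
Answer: √23/3 ≈ 1.5986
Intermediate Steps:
V(h) = 9 (V(h) = 9 + 3*(3*(-4 + 4)) = 9 + 3*(3*0) = 9 + 3*0 = 9 + 0 = 9)
v(n, B) = √(-15 + n)
E(c) = 9 + c (E(c) = c + 9 = 9 + c)
v(38, (38 - 82) - 33)/E(-6) = √(-15 + 38)/(9 - 6) = √23/3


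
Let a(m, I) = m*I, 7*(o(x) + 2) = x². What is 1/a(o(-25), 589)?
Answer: 7/359879 ≈ 1.9451e-5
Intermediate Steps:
o(x) = -2 + x²/7
a(m, I) = I*m
1/a(o(-25), 589) = 1/(589*(-2 + (⅐)*(-25)²)) = 1/(589*(-2 + (⅐)*625)) = 1/(589*(-2 + 625/7)) = 1/(589*(611/7)) = 1/(359879/7) = 7/359879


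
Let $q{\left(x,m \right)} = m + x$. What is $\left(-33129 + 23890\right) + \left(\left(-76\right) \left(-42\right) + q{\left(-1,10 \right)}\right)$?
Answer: $-6038$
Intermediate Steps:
$\left(-33129 + 23890\right) + \left(\left(-76\right) \left(-42\right) + q{\left(-1,10 \right)}\right) = \left(-33129 + 23890\right) + \left(\left(-76\right) \left(-42\right) + \left(10 - 1\right)\right) = -9239 + \left(3192 + 9\right) = -9239 + 3201 = -6038$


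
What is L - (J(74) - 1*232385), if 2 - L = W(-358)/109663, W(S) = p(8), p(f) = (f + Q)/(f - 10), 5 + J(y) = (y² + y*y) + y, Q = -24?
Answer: 24275659650/109663 ≈ 2.2137e+5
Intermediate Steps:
J(y) = -5 + y + 2*y² (J(y) = -5 + ((y² + y*y) + y) = -5 + ((y² + y²) + y) = -5 + (2*y² + y) = -5 + (y + 2*y²) = -5 + y + 2*y²)
p(f) = (-24 + f)/(-10 + f) (p(f) = (f - 24)/(f - 10) = (-24 + f)/(-10 + f))
W(S) = 8 (W(S) = (-24 + 8)/(-10 + 8) = -16/(-2) = -½*(-16) = 8)
L = 219318/109663 (L = 2 - 8/109663 = 219318/109663 ≈ 1.9999)
L - (J(74) - 1*232385) = 219318/109663 - ((-5 + 74 + 2*74²) - 1*232385) = 219318/109663 - ((-5 + 74 + 2*5476) - 232385) = 219318/109663 - ((-5 + 74 + 10952) - 232385) = 219318/109663 - (11021 - 232385) = 219318/109663 - 1*(-221364) = 219318/109663 + 221364 = 24275659650/109663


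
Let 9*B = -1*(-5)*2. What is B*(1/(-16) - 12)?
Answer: -965/72 ≈ -13.403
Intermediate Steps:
B = 10/9 (B = (-1*(-5)*2)/9 = (5*2)/9 = (1/9)*10 = 10/9 ≈ 1.1111)
B*(1/(-16) - 12) = 10*(1/(-16) - 12)/9 = 10*(-1/16 - 12)/9 = (10/9)*(-193/16) = -965/72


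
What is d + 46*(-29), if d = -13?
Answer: -1347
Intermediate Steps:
d + 46*(-29) = -13 + 46*(-29) = -13 - 1334 = -1347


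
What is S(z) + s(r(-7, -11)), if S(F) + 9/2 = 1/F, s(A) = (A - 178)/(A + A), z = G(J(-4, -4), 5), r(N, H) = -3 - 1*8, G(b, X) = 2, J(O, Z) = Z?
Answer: 101/22 ≈ 4.5909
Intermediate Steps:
r(N, H) = -11 (r(N, H) = -3 - 8 = -11)
z = 2
s(A) = (-178 + A)/(2*A) (s(A) = (-178 + A)/((2*A)) = (-178 + A)*(1/(2*A)) = (-178 + A)/(2*A))
S(F) = -9/2 + 1/F
S(z) + s(r(-7, -11)) = (-9/2 + 1/2) + (½)*(-178 - 11)/(-11) = (-9/2 + ½) + (½)*(-1/11)*(-189) = -4 + 189/22 = 101/22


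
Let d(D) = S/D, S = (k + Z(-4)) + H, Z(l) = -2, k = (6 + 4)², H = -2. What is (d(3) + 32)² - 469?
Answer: 3627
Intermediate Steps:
k = 100 (k = 10² = 100)
S = 96 (S = (100 - 2) - 2 = 98 - 2 = 96)
d(D) = 96/D
(d(3) + 32)² - 469 = (96/3 + 32)² - 469 = (96*(⅓) + 32)² - 469 = (32 + 32)² - 469 = 64² - 469 = 4096 - 469 = 3627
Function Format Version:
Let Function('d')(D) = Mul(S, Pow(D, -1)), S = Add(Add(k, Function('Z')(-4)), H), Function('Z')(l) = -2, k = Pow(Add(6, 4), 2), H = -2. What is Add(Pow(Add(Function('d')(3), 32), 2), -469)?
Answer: 3627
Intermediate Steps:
k = 100 (k = Pow(10, 2) = 100)
S = 96 (S = Add(Add(100, -2), -2) = Add(98, -2) = 96)
Function('d')(D) = Mul(96, Pow(D, -1))
Add(Pow(Add(Function('d')(3), 32), 2), -469) = Add(Pow(Add(Mul(96, Pow(3, -1)), 32), 2), -469) = Add(Pow(Add(Mul(96, Rational(1, 3)), 32), 2), -469) = Add(Pow(Add(32, 32), 2), -469) = Add(Pow(64, 2), -469) = Add(4096, -469) = 3627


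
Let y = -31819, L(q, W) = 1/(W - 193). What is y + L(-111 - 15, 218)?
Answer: -795474/25 ≈ -31819.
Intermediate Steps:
L(q, W) = 1/(-193 + W)
y + L(-111 - 15, 218) = -31819 + 1/(-193 + 218) = -31819 + 1/25 = -795474/25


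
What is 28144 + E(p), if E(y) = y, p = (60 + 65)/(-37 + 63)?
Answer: 731869/26 ≈ 28149.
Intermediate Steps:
p = 125/26 ≈ 4.8077
28144 + E(p) = 28144 + 125/26 = 731869/26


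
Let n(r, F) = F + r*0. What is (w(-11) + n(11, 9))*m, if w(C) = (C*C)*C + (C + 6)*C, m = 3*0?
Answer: 0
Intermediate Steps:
m = 0
n(r, F) = F (n(r, F) = F + 0 = F)
w(C) = C³ + C*(6 + C) (w(C) = C²*C + (6 + C)*C = C³ + C*(6 + C))
(w(-11) + n(11, 9))*m = (-11*(6 - 11 + (-11)²) + 9)*0 = (-11*(6 - 11 + 121) + 9)*0 = (-11*116 + 9)*0 = (-1276 + 9)*0 = -1267*0 = 0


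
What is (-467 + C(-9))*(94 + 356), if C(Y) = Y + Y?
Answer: -218250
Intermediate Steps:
C(Y) = 2*Y
(-467 + C(-9))*(94 + 356) = (-467 + 2*(-9))*(94 + 356) = (-467 - 18)*450 = -485*450 = -218250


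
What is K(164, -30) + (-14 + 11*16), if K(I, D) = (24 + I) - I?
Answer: 186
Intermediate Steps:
K(I, D) = 24
K(164, -30) + (-14 + 11*16) = 24 + (-14 + 11*16) = 24 + (-14 + 176) = 24 + 162 = 186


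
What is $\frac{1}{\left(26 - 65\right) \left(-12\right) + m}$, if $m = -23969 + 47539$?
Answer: $\frac{1}{24038} \approx 4.1601 \cdot 10^{-5}$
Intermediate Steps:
$m = 23570$
$\frac{1}{\left(26 - 65\right) \left(-12\right) + m} = \frac{1}{\left(26 - 65\right) \left(-12\right) + 23570} = \frac{1}{\left(-39\right) \left(-12\right) + 23570} = \frac{1}{468 + 23570} = \frac{1}{24038}$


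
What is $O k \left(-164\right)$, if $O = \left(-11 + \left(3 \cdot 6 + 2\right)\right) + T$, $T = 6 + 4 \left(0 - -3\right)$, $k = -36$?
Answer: $159408$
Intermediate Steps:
$T = 18$ ($T = 6 + 4 \left(0 + 3\right) = 6 + 4 \cdot 3 = 6 + 12 = 18$)
$O = 27$ ($O = \left(-11 + \left(3 \cdot 6 + 2\right)\right) + 18 = \left(-11 + \left(18 + 2\right)\right) + 18 = \left(-11 + 20\right) + 18 = 9 + 18 = 27$)
$O k \left(-164\right) = 27 \left(-36\right) \left(-164\right) = \left(-972\right) \left(-164\right) = 159408$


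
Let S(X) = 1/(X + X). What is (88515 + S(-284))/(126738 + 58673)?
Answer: 50276519/105313448 ≈ 0.47740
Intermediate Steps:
S(X) = 1/(2*X)
(88515 + S(-284))/(126738 + 58673) = (88515 + (½)/(-284))/(126738 + 58673) = (88515 + (½)*(-1/284))/185411 = (88515 - 1/568)*(1/185411) = (50276519/568)*(1/185411) = 50276519/105313448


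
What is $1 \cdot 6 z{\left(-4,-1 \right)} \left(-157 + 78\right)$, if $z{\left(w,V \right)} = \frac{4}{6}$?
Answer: $-316$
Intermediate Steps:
$z{\left(w,V \right)} = \frac{2}{3}$ ($z{\left(w,V \right)} = 4 \cdot \frac{1}{6} = \frac{2}{3}$)
$1 \cdot 6 z{\left(-4,-1 \right)} \left(-157 + 78\right) = 1 \cdot 6 \cdot \frac{2}{3} \left(-157 + 78\right) = 6 \cdot \frac{2}{3} \left(-79\right) = 4 \left(-79\right) = -316$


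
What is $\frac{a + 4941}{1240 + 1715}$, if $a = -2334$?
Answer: $\frac{869}{985} \approx 0.88223$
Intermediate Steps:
$\frac{a + 4941}{1240 + 1715} = \frac{-2334 + 4941}{1240 + 1715} = \frac{2607}{2955} = 2607 \cdot \frac{1}{2955} = \frac{869}{985}$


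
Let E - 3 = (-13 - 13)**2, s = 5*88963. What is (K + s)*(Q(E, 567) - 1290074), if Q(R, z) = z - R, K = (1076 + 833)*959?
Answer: -2935877591556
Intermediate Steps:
K = 1830731 (K = 1909*959 = 1830731)
s = 444815
E = 679 (E = 3 + (-13 - 13)**2 = 3 + (-26)**2 = 3 + 676 = 679)
(K + s)*(Q(E, 567) - 1290074) = (1830731 + 444815)*((567 - 1*679) - 1290074) = 2275546*((567 - 679) - 1290074) = 2275546*(-112 - 1290074) = 2275546*(-1290186) = -2935877591556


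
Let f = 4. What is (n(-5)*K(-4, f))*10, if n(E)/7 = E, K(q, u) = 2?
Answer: -700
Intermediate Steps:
n(E) = 7*E
(n(-5)*K(-4, f))*10 = ((7*(-5))*2)*10 = -35*2*10 = -70*10 = -700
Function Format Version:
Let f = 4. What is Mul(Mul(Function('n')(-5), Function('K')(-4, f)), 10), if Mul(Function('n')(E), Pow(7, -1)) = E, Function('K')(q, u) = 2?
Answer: -700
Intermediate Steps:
Function('n')(E) = Mul(7, E)
Mul(Mul(Function('n')(-5), Function('K')(-4, f)), 10) = Mul(Mul(Mul(7, -5), 2), 10) = Mul(Mul(-35, 2), 10) = Mul(-70, 10) = -700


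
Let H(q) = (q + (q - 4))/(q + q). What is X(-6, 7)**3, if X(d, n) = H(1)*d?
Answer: 216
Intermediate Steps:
H(q) = (-4 + 2*q)/(2*q) (H(q) = (q + (-4 + q))/((2*q)) = (-4 + 2*q)*(1/(2*q)) = (-4 + 2*q)/(2*q))
X(d, n) = -d (X(d, n) = ((-2 + 1)/1)*d = (1*(-1))*d = -d)
X(-6, 7)**3 = (-1*(-6))**3 = 6**3 = 216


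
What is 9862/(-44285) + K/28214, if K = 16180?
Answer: 219142416/624728495 ≈ 0.35078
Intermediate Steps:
9862/(-44285) + K/28214 = 9862/(-44285) + 16180/28214 = 9862*(-1/44285) + 16180*(1/28214) = -9862/44285 + 8090/14107 = 219142416/624728495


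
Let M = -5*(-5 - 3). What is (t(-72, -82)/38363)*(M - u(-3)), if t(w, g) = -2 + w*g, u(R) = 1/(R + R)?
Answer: 241/39 ≈ 6.1795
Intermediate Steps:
u(R) = 1/(2*R)
t(w, g) = -2 + g*w
M = 40 (M = -5*(-8) = 40)
(t(-72, -82)/38363)*(M - u(-3)) = ((-2 - 82*(-72))/38363)*(40 - 1/(2*(-3))) = ((-2 + 5904)*(1/38363))*(40 - (-1)/(2*3)) = (5902*(1/38363))*(40 - 1*(-⅙)) = 2*(40 + ⅙)/13 = (2/13)*(241/6) = 241/39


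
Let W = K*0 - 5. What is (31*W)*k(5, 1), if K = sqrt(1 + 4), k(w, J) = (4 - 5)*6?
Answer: 930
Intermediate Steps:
k(w, J) = -6 (k(w, J) = -1*6 = -6)
K = sqrt(5) ≈ 2.2361
W = -5 (W = sqrt(5)*0 - 5 = 0 - 5 = -5)
(31*W)*k(5, 1) = (31*(-5))*(-6) = -155*(-6) = 930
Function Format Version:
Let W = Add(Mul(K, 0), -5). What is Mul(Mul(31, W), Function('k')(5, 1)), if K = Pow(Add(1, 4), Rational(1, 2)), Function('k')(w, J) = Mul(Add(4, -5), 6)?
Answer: 930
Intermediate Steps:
Function('k')(w, J) = -6 (Function('k')(w, J) = Mul(-1, 6) = -6)
K = Pow(5, Rational(1, 2)) ≈ 2.2361
W = -5 (W = Add(Mul(Pow(5, Rational(1, 2)), 0), -5) = Add(0, -5) = -5)
Mul(Mul(31, W), Function('k')(5, 1)) = Mul(Mul(31, -5), -6) = Mul(-155, -6) = 930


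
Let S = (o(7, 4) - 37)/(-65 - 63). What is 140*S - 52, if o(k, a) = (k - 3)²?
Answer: -929/32 ≈ -29.031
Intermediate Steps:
o(k, a) = (-3 + k)²
S = 21/128 (S = ((-3 + 7)² - 37)/(-65 - 63) = (4² - 37)/(-128) = (16 - 37)*(-1/128) = -21*(-1/128) = 21/128 ≈ 0.16406)
140*S - 52 = 140*(21/128) - 52 = 735/32 - 52 = -929/32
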